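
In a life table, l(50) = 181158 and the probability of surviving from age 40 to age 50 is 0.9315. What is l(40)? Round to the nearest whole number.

l(40) = l(50) / p = 181158 / 0.9315 = 194480.

194480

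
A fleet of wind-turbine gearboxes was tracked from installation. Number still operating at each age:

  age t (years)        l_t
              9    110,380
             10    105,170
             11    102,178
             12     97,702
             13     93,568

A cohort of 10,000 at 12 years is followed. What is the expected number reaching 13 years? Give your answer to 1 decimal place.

The relevant probability is 93,568/97,702 = 0.957688.
Expected number = 10,000 × 0.957688 = 9576.9.

9576.9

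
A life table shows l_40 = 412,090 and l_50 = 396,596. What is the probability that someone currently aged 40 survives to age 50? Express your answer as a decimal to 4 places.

We want 10p40 = l_50/l_40.
The conditional survival probability is l_50/l_40 = 396,596/412,090 = 0.962401.

0.9624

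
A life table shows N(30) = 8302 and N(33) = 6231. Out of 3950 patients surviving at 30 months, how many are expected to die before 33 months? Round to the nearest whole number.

The relevant probability is 1 − 6231/8302 = 0.249458.
Expected number = 3950 × 0.249458 = 985.

985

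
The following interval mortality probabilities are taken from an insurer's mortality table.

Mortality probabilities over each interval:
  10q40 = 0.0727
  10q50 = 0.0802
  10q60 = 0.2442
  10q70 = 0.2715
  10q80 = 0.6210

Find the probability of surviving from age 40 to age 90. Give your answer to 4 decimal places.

Chaining the interval survival probabilities: (1 − 0.0727) × (1 − 0.0802) × (1 − 0.2442) × (1 − 0.2715) × (1 − 0.6210).
= 0.9273 × 0.9198 × 0.7558 × 0.7285 × 0.3790 = 0.177987.

0.1780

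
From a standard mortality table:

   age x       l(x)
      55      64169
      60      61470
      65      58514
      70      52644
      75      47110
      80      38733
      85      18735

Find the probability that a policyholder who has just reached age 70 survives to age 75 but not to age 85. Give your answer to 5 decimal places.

This is the probability of reaching 75 but not 85, conditional on being alive at 70: (l(75) − l(85)) / l(70).
= (47110 − 18735) / 52644 = 28375 / 52644 = 0.538998.

0.53900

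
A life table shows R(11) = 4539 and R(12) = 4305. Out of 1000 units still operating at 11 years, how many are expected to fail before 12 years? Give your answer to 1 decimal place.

51.6

The relevant probability is 1 − 4305/4539 = 0.051553.
Expected number = 1000 × 0.051553 = 51.6.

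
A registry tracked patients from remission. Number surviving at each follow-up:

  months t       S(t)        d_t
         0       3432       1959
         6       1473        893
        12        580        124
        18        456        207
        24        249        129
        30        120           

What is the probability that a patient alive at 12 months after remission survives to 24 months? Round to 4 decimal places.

The conditional survival probability is S(24)/S(12) = 249/580 = 0.429310.

0.4293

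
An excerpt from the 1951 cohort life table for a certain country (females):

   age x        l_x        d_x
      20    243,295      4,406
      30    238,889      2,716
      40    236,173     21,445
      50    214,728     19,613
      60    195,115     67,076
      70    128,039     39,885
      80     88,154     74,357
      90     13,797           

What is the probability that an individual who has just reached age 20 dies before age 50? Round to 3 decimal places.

P(die before 50 | alive at 20) = 1 − l_50/l_20 = 1 − 214,728/243,295 = (28,567)/243,295 = 0.117417.

0.117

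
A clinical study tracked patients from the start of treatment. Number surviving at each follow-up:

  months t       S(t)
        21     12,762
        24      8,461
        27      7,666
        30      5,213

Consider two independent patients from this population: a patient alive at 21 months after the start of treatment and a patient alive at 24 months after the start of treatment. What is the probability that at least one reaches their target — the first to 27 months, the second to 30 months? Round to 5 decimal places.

p₁ = S(27)/S(21) = 7,666/12,762 = 0.600690; p₂ = S(30)/S(24) = 5,213/8,461 = 0.616121.
P(at least one) = 1 − (1−p₁)(1−p₂) = 1 − 0.399310 × 0.383879 = 0.846713.

0.84671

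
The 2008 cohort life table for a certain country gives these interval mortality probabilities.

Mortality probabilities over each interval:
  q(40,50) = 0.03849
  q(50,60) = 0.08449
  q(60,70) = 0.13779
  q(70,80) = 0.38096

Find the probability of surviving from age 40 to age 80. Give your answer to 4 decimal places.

0.4698

Chaining the interval survival probabilities: (1 − 0.03849) × (1 − 0.08449) × (1 − 0.13779) × (1 − 0.38096).
= 0.96151 × 0.91551 × 0.86221 × 0.61904 = 0.469839.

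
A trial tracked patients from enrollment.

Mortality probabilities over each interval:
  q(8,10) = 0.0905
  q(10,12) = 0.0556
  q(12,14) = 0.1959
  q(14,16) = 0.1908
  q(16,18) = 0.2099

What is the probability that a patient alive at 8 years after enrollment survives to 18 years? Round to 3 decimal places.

Survival from 8 to 18 is the product of surviving each interval: (1 − 0.0905) × (1 − 0.0556) × (1 − 0.1959) × (1 − 0.1908) × (1 − 0.2099).
= 0.9095 × 0.9444 × 0.8041 × 0.8092 × 0.7901 = 0.441577.

0.442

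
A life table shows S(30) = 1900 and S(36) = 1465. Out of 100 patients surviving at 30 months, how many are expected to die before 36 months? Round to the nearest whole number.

The relevant probability is 1 − 1465/1900 = 0.228947.
Expected number = 100 × 0.228947 = 23.

23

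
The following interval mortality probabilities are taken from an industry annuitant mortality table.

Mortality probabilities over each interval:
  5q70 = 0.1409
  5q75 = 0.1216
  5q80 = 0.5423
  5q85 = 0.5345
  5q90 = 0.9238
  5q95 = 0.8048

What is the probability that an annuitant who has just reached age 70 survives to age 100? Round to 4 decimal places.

Chaining the interval survival probabilities: (1 − 0.1409) × (1 − 0.1216) × (1 − 0.5423) × (1 − 0.5345) × (1 − 0.9238) × (1 − 0.8048).
= 0.8591 × 0.8784 × 0.4577 × 0.4655 × 0.0762 × 0.1952 = 0.002392.

0.0024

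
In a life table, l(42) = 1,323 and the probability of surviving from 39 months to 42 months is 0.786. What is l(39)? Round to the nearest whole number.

1683

l(39) = l(42) / p = 1,323 / 0.786 = 1683.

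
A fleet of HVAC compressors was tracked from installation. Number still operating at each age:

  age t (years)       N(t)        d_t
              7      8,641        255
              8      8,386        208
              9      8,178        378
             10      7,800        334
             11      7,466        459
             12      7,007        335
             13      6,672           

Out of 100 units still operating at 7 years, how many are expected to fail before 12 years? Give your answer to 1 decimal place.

The relevant probability is 1 − 7,007/8,641 = 0.189098.
Expected number = 100 × 0.189098 = 18.9.

18.9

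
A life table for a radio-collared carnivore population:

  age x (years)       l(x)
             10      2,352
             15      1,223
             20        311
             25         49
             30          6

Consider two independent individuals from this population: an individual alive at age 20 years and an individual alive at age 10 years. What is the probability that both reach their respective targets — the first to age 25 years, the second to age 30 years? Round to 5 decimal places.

0.00040

p₁ = l(25)/l(20) = 49/311 = 0.157556; p₂ = l(30)/l(10) = 6/2,352 = 0.002551.
P(both) = p₁ × p₂ = 0.157556 × 0.002551 = 0.000402.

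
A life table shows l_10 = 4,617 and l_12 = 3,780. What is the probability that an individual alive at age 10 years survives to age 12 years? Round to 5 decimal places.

The conditional survival probability is l_12/l_10 = 3,780/4,617 = 0.818713.

0.81871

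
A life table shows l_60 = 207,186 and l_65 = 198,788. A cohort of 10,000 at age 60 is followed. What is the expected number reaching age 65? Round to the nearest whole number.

9595

The relevant probability is 198,788/207,186 = 0.959466.
Expected number = 10,000 × 0.959466 = 9595.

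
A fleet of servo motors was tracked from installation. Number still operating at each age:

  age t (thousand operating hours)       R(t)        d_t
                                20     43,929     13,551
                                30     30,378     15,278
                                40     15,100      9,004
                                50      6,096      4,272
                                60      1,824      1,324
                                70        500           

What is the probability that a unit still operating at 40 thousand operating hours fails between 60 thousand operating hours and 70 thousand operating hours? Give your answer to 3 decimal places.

This is the probability of reaching 60 but not 70, conditional on being operational at 40: (R(60) − R(70)) / R(40).
= (1,824 − 500) / 15,100 = 1,324 / 15,100 = 0.087682.

0.088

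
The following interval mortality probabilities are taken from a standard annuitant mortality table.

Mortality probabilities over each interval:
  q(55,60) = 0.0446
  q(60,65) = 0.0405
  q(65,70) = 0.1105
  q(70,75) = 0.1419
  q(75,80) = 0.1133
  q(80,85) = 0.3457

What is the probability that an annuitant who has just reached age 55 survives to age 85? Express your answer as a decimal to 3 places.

Survival from 55 to 85 is the product of surviving each interval: (1 − 0.0446) × (1 − 0.0405) × (1 − 0.1105) × (1 − 0.1419) × (1 − 0.1133) × (1 − 0.3457).
= 0.9554 × 0.9595 × 0.8895 × 0.8581 × 0.8867 × 0.6543 = 0.405945.

0.406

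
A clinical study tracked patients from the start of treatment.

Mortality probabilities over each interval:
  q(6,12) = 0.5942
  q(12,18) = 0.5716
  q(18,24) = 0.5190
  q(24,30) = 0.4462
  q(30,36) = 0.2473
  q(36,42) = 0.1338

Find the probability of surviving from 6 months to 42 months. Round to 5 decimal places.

0.03019

P(survive 6→42) = (1 − 0.5942) × (1 − 0.5716) × (1 − 0.5190) × (1 − 0.4462) × (1 − 0.2473) × (1 − 0.1338).
= 0.4058 × 0.4284 × 0.4810 × 0.5538 × 0.7527 × 0.8662 = 0.030193.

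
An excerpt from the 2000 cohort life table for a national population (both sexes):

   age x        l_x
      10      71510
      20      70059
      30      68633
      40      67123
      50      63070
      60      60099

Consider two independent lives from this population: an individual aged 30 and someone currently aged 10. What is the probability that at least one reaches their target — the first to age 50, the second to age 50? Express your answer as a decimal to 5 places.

0.99043

p₁ = l_50/l_30 = 63070/68633 = 0.918946; p₂ = l_50/l_10 = 63070/71510 = 0.881975.
P(at least one) = 1 − (1−p₁)(1−p₂) = 1 − 0.081054 × 0.118025 = 0.990434.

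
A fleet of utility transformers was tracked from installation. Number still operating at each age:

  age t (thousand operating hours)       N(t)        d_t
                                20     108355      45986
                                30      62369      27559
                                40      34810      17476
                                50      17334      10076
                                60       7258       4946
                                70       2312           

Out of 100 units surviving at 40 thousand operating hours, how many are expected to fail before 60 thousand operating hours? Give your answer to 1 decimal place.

79.1

The relevant probability is 1 − 7258/34810 = 0.791497.
Expected number = 100 × 0.791497 = 79.1.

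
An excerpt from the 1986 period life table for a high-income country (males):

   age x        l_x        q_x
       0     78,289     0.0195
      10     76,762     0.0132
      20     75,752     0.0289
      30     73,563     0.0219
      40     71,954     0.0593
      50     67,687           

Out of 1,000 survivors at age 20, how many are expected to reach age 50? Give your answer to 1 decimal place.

893.5

The relevant probability is 67,687/75,752 = 0.893534.
Expected number = 1,000 × 0.893534 = 893.5.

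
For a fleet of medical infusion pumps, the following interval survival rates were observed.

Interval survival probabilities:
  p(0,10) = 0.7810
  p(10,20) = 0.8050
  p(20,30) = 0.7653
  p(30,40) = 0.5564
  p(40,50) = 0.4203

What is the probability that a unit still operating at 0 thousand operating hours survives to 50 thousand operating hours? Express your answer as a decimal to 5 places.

The overall survival probability is 0.7810 × 0.8050 × 0.7653 × 0.5564 × 0.4203.
= 0.112519.

0.11252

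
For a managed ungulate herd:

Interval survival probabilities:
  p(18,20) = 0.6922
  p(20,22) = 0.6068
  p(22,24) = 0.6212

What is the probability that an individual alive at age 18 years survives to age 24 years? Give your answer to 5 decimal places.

Survival from 18 to 24 is the product of surviving each interval: 0.6922 × 0.6068 × 0.6212.
= 0.260921.

0.26092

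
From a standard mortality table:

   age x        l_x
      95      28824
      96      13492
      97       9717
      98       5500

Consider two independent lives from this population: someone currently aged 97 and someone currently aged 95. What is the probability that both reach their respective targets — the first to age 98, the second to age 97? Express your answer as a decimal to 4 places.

p₁ = l_98/l_97 = 5500/9717 = 0.566018; p₂ = l_97/l_95 = 9717/28824 = 0.337115.
P(both) = p₁ × p₂ = 0.566018 × 0.337115 = 0.190813.

0.1908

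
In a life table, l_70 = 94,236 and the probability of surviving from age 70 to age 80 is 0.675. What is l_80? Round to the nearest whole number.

l_80 = l_70 × p = 94,236 × 0.675 = 63609.

63609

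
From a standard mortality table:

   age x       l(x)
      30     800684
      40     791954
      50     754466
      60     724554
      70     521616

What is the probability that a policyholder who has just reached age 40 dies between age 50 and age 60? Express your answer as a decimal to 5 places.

0.03777

This is the probability of reaching 50 but not 60, conditional on being alive at 40: (l(50) − l(60)) / l(40).
= (754466 − 724554) / 791954 = 29912 / 791954 = 0.037770.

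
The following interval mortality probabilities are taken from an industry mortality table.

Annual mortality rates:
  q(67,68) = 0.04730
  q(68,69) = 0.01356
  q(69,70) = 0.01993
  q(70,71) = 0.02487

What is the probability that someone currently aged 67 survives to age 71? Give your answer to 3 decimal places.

0.898

The overall survival probability is (1 − 0.04730) × (1 − 0.01356) × (1 − 0.01993) × (1 − 0.02487).
= 0.95270 × 0.98644 × 0.98007 × 0.97513 = 0.898145.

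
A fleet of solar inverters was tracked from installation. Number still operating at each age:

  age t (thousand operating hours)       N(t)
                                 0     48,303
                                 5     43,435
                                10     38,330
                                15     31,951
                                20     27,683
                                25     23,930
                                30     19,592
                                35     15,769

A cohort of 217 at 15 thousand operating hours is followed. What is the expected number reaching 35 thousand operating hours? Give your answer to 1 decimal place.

The relevant probability is 15,769/31,951 = 0.493537.
Expected number = 217 × 0.493537 = 107.1.

107.1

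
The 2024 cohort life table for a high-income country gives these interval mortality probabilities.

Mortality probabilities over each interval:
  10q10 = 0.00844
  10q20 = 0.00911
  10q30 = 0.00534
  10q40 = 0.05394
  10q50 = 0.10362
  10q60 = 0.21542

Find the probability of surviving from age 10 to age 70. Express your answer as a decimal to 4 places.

The overall survival probability is (1 − 0.00844) × (1 − 0.00911) × (1 − 0.00534) × (1 − 0.05394) × (1 − 0.10362) × (1 − 0.21542).
= 0.99156 × 0.99089 × 0.99466 × 0.94606 × 0.89638 × 0.78458 = 0.650230.

0.6502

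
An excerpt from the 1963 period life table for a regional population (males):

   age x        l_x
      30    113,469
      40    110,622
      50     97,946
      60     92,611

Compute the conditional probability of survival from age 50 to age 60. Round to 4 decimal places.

0.9455

We want 10p50 = l_60/l_50.
The conditional survival probability is l_60/l_50 = 92,611/97,946 = 0.945531.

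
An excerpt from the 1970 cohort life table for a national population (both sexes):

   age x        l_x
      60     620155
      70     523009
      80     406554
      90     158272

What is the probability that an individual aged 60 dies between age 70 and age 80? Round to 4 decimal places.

This is the probability of reaching 70 but not 80, conditional on being alive at 60: (l_70 − l_80) / l_60.
= (523009 − 406554) / 620155 = 116455 / 620155 = 0.187784.

0.1878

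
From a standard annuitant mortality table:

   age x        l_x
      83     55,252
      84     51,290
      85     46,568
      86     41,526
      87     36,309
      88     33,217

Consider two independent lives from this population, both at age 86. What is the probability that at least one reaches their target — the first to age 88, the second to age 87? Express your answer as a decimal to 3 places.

p₁ = l_88/l_86 = 33,217/41,526 = 0.799908; p₂ = l_87/l_86 = 36,309/41,526 = 0.874368.
P(at least one) = 1 − (1−p₁)(1−p₂) = 1 − 0.200092 × 0.125632 = 0.974862.

0.975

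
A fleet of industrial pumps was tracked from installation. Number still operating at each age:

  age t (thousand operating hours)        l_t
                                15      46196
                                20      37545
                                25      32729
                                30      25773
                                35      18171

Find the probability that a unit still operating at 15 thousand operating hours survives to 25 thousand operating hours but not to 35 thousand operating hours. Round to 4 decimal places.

0.3151

This is the probability of reaching 25 but not 35, conditional on being operational at 15: (l_25 − l_35) / l_15.
= (32729 − 18171) / 46196 = 14558 / 46196 = 0.315136.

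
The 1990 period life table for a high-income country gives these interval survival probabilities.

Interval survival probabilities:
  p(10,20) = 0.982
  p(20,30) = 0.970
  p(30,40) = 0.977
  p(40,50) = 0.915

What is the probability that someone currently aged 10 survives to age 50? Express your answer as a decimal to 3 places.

0.852

Survival from 10 to 50 is the product of surviving each interval: 0.982 × 0.970 × 0.977 × 0.915.
= 0.851528.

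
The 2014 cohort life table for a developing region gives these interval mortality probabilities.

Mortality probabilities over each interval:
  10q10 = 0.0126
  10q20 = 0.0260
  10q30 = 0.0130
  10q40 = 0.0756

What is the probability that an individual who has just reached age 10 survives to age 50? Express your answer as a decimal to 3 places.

0.877

Survival from 10 to 50 is the product of surviving each interval: (1 − 0.0126) × (1 − 0.0260) × (1 − 0.0130) × (1 − 0.0756).
= 0.9874 × 0.9740 × 0.9870 × 0.9244 = 0.877464.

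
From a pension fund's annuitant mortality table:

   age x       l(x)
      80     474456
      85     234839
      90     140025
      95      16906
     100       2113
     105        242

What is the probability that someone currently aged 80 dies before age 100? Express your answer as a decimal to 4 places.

0.9955

P(die before 100 | alive at 80) = 1 − l(100)/l(80) = 1 − 2113/474456 = (472343)/474456 = 0.995546.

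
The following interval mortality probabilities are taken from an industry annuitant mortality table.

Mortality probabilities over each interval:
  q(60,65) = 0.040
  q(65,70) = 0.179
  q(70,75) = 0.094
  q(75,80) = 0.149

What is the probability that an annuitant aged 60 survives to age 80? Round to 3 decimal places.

0.608

Survival from 60 to 80 is the product of surviving each interval: (1 − 0.040) × (1 − 0.179) × (1 − 0.094) × (1 − 0.149).
= 0.960 × 0.821 × 0.906 × 0.851 = 0.607676.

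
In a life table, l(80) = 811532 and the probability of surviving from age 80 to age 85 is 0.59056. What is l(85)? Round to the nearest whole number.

l(85) = l(80) × p = 811532 × 0.59056 = 479258.

479258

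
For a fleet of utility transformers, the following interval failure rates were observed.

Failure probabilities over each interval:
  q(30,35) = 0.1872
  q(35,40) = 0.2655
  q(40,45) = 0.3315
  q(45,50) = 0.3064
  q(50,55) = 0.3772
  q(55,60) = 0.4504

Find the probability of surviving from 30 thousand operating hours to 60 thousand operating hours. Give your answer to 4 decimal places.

0.0948

P(survive 30→60) = (1 − 0.1872) × (1 − 0.2655) × (1 − 0.3315) × (1 − 0.3064) × (1 − 0.3772) × (1 − 0.4504).
= 0.8128 × 0.7345 × 0.6685 × 0.6936 × 0.6228 × 0.5496 = 0.094750.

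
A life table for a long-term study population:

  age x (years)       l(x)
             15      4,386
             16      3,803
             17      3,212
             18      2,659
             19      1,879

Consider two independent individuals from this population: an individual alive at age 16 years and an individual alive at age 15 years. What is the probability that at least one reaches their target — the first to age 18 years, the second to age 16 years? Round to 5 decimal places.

0.96001

p₁ = l(18)/l(16) = 2,659/3,803 = 0.699185; p₂ = l(16)/l(15) = 3,803/4,386 = 0.867077.
P(at least one) = 1 − (1−p₁)(1−p₂) = 1 − 0.300815 × 0.132923 = 0.960015.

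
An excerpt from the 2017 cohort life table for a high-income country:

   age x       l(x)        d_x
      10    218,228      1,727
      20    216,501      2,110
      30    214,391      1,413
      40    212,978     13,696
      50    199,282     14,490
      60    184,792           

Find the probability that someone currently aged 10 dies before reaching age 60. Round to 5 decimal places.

0.15322

P(die before 60 | alive at 10) = 1 − l(60)/l(10) = 1 − 184,792/218,228 = (33,436)/218,228 = 0.153216.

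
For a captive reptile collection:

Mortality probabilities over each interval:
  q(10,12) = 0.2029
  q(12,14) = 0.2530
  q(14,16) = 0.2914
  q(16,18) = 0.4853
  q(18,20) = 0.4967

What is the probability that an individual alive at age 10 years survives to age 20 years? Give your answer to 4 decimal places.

0.1093

P(survive 10→20) = (1 − 0.2029) × (1 − 0.2530) × (1 − 0.2914) × (1 − 0.4853) × (1 − 0.4967).
= 0.7971 × 0.7470 × 0.7086 × 0.5147 × 0.5033 = 0.109299.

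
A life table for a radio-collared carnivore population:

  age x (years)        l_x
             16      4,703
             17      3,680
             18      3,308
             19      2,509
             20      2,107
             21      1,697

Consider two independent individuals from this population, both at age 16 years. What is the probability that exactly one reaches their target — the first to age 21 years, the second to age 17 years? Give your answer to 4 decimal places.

p₁ = l_21/l_16 = 1,697/4,703 = 0.360834; p₂ = l_17/l_16 = 3,680/4,703 = 0.782479.
P(exactly one) = p₁(1−p₂) + (1−p₁)p₂ = 0.078489 + 0.500134 = 0.578623.

0.5786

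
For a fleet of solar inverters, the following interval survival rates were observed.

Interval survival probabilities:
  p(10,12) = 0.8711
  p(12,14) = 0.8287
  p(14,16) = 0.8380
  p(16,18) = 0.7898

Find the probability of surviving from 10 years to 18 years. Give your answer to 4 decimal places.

P(survive 10→18) = 0.8711 × 0.8287 × 0.8380 × 0.7898.
= 0.477778.

0.4778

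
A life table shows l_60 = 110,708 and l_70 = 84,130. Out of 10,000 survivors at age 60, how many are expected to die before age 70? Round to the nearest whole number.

2401

The relevant probability is 1 − 84,130/110,708 = 0.240073.
Expected number = 10,000 × 0.240073 = 2401.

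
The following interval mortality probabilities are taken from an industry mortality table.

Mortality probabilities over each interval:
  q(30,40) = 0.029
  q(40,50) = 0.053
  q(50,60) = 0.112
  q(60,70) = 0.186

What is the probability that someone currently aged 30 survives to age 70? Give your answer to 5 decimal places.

Chaining the interval survival probabilities: (1 − 0.029) × (1 − 0.053) × (1 − 0.112) × (1 − 0.186).
= 0.971 × 0.947 × 0.888 × 0.814 = 0.664671.

0.66467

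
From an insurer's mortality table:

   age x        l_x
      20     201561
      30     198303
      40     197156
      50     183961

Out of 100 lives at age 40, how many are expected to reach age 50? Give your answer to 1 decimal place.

The relevant probability is 183961/197156 = 0.933073.
Expected number = 100 × 0.933073 = 93.3.

93.3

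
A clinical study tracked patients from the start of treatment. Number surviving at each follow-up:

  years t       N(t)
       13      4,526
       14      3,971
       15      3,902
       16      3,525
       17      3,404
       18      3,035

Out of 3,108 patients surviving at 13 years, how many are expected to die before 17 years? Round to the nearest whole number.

770

The relevant probability is 1 − 3,404/4,526 = 0.247901.
Expected number = 3,108 × 0.247901 = 770.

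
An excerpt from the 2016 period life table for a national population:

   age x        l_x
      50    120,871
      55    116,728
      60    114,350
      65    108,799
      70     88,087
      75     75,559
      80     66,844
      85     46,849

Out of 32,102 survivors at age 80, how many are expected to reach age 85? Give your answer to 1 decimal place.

22499.4

The relevant probability is 46,849/66,844 = 0.700871.
Expected number = 32,102 × 0.700871 = 22499.4.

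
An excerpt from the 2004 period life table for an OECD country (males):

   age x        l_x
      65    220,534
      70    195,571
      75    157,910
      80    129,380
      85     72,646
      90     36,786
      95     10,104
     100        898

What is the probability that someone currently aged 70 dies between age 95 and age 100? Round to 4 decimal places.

We want 25|5q70 = (l_95 − l_100)/l_70.
This is the probability of reaching 95 but not 100, conditional on being alive at 70: (l_95 − l_100) / l_70.
= (10,104 − 898) / 195,571 = 9,206 / 195,571 = 0.047072.

0.0471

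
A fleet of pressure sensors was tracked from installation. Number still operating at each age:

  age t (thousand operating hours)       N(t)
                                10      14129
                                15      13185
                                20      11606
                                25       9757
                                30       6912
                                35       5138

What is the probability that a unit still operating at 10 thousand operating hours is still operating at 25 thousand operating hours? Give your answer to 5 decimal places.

The conditional survival probability is N(25)/N(10) = 9757/14129 = 0.690566.

0.69057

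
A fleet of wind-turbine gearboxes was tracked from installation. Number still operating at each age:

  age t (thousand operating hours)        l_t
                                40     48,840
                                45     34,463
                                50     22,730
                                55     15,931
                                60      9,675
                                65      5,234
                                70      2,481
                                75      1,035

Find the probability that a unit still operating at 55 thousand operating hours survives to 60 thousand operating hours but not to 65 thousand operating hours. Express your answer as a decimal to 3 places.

This is the probability of reaching 60 but not 65, conditional on being operational at 55: (l_60 − l_65) / l_55.
= (9,675 − 5,234) / 15,931 = 4,441 / 15,931 = 0.278765.

0.279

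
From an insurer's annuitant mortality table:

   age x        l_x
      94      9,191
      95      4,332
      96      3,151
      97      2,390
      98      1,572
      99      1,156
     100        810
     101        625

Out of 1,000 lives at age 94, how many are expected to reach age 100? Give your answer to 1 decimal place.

88.1

The relevant probability is 810/9,191 = 0.088130.
Expected number = 1,000 × 0.088130 = 88.1.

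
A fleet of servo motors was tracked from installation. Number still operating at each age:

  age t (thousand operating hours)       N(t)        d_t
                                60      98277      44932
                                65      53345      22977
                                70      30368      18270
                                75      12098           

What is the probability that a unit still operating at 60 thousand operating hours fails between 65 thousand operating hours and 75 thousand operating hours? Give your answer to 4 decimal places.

0.4197

This is the probability of reaching 65 but not 75, conditional on being operational at 60: (N(65) − N(75)) / N(60).
= (53345 − 12098) / 98277 = 41247 / 98277 = 0.419701.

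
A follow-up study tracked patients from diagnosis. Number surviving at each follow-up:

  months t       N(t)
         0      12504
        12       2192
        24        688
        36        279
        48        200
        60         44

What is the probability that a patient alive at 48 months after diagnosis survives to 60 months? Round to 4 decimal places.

The conditional survival probability is N(60)/N(48) = 44/200 = 0.220000.

0.2200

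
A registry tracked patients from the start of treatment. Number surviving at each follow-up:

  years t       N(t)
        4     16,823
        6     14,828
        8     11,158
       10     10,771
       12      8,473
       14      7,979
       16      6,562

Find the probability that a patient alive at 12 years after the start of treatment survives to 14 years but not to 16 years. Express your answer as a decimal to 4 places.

This is the probability of reaching 14 but not 16, conditional on being alive at 12: (N(14) − N(16)) / N(12).
= (7,979 − 6,562) / 8,473 = 1,417 / 8,473 = 0.167237.

0.1672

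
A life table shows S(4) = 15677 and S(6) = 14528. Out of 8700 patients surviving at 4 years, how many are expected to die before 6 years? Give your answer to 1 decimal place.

The relevant probability is 1 − 14528/15677 = 0.073292.
Expected number = 8700 × 0.073292 = 637.6.

637.6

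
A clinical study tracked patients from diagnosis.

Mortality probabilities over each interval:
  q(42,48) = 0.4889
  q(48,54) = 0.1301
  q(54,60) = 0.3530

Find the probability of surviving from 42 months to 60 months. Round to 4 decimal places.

The overall survival probability is (1 − 0.4889) × (1 − 0.1301) × (1 − 0.3530).
= 0.5111 × 0.8699 × 0.6470 = 0.287660.

0.2877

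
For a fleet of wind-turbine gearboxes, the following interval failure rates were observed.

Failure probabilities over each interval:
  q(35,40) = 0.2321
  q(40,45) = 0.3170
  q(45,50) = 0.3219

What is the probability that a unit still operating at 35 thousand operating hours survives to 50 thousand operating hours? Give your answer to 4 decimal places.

0.3556

The overall survival probability is (1 − 0.2321) × (1 − 0.3170) × (1 − 0.3219).
= 0.7679 × 0.6830 × 0.6781 = 0.355647.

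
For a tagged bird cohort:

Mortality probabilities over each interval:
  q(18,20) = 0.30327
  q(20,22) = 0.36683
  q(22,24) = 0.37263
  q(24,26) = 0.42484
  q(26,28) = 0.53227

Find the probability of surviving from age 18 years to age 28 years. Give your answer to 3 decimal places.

0.074

Chaining the interval survival probabilities: (1 − 0.30327) × (1 − 0.36683) × (1 − 0.37263) × (1 − 0.42484) × (1 − 0.53227).
= 0.69673 × 0.63317 × 0.62737 × 0.57516 × 0.46773 = 0.074455.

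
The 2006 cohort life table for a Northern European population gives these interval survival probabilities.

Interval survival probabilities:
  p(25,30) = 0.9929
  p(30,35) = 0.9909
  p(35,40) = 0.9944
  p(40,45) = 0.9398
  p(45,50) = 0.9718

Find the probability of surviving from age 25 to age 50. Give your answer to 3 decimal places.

0.894

Survival from 25 to 50 is the product of surviving each interval: 0.9929 × 0.9909 × 0.9944 × 0.9398 × 0.9718.
= 0.893529.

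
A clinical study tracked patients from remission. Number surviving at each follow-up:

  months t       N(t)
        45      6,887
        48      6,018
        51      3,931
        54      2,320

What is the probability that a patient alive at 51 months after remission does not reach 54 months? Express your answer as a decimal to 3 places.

0.410

P(die before 54 | alive at 51) = 1 − N(54)/N(51) = 1 − 2,320/3,931 = (1,611)/3,931 = 0.409819.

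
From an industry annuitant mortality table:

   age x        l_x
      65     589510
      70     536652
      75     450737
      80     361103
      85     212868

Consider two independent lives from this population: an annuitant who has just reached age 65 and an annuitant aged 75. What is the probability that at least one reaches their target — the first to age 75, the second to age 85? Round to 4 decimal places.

0.8758

p₁ = l_75/l_65 = 450737/589510 = 0.764596; p₂ = l_85/l_75 = 212868/450737 = 0.472267.
P(at least one) = 1 − (1−p₁)(1−p₂) = 1 − 0.235404 × 0.527733 = 0.875770.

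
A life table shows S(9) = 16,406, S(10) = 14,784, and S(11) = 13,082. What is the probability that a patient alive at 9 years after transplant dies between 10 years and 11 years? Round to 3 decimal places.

This is the probability of reaching 10 but not 11, conditional on being alive at 9: (S(10) − S(11)) / S(9).
= (14,784 − 13,082) / 16,406 = 1,702 / 16,406 = 0.103743.

0.104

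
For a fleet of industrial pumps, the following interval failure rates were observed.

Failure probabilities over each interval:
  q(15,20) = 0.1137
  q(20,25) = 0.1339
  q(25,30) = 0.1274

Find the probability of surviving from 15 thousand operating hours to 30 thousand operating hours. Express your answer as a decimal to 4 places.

Survival from 15 to 30 is the product of surviving each interval: (1 − 0.1137) × (1 − 0.1339) × (1 − 0.1274).
= 0.8863 × 0.8661 × 0.8726 = 0.669829.

0.6698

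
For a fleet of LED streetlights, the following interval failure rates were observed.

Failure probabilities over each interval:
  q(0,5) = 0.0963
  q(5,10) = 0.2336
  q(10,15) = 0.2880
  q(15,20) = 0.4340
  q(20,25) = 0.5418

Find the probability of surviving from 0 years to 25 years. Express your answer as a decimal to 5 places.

Survival from 0 to 25 is the product of surviving each interval: (1 − 0.0963) × (1 − 0.2336) × (1 − 0.2880) × (1 − 0.4340) × (1 − 0.5418).
= 0.9037 × 0.7664 × 0.7120 × 0.5660 × 0.4582 = 0.127888.

0.12789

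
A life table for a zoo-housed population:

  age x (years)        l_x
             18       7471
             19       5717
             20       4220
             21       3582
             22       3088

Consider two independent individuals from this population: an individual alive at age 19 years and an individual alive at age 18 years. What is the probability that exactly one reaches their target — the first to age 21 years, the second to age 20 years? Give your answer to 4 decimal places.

p₁ = l_21/l_19 = 3582/5717 = 0.626552; p₂ = l_20/l_18 = 4220/7471 = 0.564851.
P(exactly one) = p₁(1−p₂) + (1−p₁)p₂ = 0.272643 + 0.210942 = 0.483586.

0.4836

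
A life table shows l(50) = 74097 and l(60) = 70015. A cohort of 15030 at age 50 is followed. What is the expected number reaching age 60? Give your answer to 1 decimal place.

The relevant probability is 70015/74097 = 0.944910.
Expected number = 15030 × 0.944910 = 14202.0.

14202.0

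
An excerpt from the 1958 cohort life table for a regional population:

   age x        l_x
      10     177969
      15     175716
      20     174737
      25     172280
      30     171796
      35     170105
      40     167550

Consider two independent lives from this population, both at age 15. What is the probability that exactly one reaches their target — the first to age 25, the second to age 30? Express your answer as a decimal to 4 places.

p₁ = l_25/l_15 = 172280/175716 = 0.980446; p₂ = l_30/l_15 = 171796/175716 = 0.977691.
P(exactly one) = p₁(1−p₂) + (1−p₁)p₂ = 0.021873 + 0.019118 = 0.040991.

0.0410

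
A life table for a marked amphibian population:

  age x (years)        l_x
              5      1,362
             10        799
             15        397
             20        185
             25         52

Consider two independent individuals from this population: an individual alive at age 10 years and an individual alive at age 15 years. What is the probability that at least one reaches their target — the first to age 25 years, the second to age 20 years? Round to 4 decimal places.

0.5007

p₁ = l_25/l_10 = 52/799 = 0.065081; p₂ = l_20/l_15 = 185/397 = 0.465995.
P(at least one) = 1 − (1−p₁)(1−p₂) = 1 − 0.934919 × 0.534005 = 0.500749.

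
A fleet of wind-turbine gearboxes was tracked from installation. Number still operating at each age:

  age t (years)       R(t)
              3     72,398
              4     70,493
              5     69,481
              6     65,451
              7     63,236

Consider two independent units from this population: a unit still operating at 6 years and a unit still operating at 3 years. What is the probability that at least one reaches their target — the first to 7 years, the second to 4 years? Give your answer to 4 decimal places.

0.9991

p₁ = R(7)/R(6) = 63,236/65,451 = 0.966158; p₂ = R(4)/R(3) = 70,493/72,398 = 0.973687.
P(at least one) = 1 − (1−p₁)(1−p₂) = 1 − 0.033842 × 0.026313 = 0.999110.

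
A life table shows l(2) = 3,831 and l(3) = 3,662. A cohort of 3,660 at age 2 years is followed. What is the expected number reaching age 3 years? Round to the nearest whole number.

3499

The relevant probability is 3,662/3,831 = 0.955886.
Expected number = 3,660 × 0.955886 = 3499.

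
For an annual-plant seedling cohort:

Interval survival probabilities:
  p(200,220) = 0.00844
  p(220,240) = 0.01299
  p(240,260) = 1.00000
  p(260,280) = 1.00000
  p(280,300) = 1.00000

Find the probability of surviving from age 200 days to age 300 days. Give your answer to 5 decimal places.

The overall survival probability is 0.00844 × 0.01299 × 1.00000 × 1.00000 × 1.00000.
= 0.000110.

0.00011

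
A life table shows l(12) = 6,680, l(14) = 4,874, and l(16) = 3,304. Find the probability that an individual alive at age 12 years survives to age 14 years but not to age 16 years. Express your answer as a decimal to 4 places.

0.2350

This is the probability of reaching 14 but not 16, conditional on being alive at 12: (l(14) − l(16)) / l(12).
= (4,874 − 3,304) / 6,680 = 1,570 / 6,680 = 0.235030.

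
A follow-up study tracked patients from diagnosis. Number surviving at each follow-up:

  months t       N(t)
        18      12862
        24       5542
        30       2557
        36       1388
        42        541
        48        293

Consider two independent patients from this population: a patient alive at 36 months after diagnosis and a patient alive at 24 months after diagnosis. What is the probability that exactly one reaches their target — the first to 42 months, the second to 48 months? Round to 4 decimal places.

p₁ = N(42)/N(36) = 541/1388 = 0.389769; p₂ = N(48)/N(24) = 293/5542 = 0.052869.
P(exactly one) = p₁(1−p₂) + (1−p₁)p₂ = 0.369162 + 0.032262 = 0.401425.

0.4014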